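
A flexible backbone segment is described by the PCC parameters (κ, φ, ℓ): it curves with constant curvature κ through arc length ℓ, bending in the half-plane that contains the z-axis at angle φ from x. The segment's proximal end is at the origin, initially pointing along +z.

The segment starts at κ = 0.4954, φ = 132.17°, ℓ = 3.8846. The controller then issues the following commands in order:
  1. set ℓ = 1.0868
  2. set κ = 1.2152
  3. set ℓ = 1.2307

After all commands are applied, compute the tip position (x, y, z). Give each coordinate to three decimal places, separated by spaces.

initial: κ=0.4954, φ=132.17°, ℓ=3.8846
cmd 1: set ℓ=1.0868 → (κ,φ,ℓ)=(0.4954,132.17°,1.0868) → tip=(-0.1917,0.2117,1.0350)
cmd 2: set κ=1.2152 → (κ,φ,ℓ)=(1.2152,132.17°,1.0868) → tip=(-0.4157,0.4589,0.7973)
cmd 3: set ℓ=1.2307 → (κ,φ,ℓ)=(1.2152,132.17°,1.2307) → tip=(-0.5109,0.5641,0.8206)

-0.511 0.564 0.821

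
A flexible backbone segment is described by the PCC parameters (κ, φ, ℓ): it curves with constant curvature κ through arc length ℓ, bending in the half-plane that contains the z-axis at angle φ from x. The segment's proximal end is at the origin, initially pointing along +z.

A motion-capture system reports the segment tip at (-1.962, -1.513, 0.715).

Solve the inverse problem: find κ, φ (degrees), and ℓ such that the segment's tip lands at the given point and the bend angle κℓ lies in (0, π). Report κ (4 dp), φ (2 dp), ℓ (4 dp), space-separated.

0.7452 217.64 3.4619

ρ = √(x²+y²) = √(-1.962² + -1.513²) = 2.47762
φ = atan2(y, x) mod 360° = atan2(-1.513, -1.962) = 217.6377°
|p|² = ρ² + z² = 2.47762² + 0.715² = 6.64984
κ = 2ρ / |p|² = 2×2.47762 / 6.64984 = 0.74517
θ = 2·atan2(ρ, z) = 2·atan2(2.47762, 0.715) = 2.57969 rad
ℓ = θ/κ = 2.57969/0.74517 = 3.46190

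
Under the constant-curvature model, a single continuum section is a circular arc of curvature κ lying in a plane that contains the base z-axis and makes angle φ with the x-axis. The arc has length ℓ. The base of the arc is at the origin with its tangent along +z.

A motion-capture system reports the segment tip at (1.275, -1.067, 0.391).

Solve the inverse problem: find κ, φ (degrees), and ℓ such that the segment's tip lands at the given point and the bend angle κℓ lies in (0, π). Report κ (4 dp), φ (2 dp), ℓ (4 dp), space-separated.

ρ = √(x²+y²) = √(1.275² + -1.067²) = 1.66256
φ = atan2(y, x) mod 360° = atan2(-1.067, 1.275) = 320.0753°
|p|² = ρ² + z² = 1.66256² + 0.391² = 2.91699
κ = 2ρ / |p|² = 2×1.66256 / 2.91699 = 1.13991
θ = 2·atan2(ρ, z) = 2·atan2(1.66256, 0.391) = 2.67963 rad
ℓ = θ/κ = 2.67963/1.13991 = 2.35073

1.1399 320.08 2.3507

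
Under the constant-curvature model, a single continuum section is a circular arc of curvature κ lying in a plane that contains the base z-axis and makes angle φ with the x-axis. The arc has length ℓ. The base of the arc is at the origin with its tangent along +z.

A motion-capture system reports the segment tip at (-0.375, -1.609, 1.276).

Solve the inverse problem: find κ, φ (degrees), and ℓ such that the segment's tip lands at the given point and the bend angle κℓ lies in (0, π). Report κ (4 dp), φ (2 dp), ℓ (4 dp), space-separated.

0.7583 256.88 2.4086

ρ = √(x²+y²) = √(-0.375² + -1.609²) = 1.65212
φ = atan2(y, x) mod 360° = atan2(-1.609, -0.375) = 256.8806°
|p|² = ρ² + z² = 1.65212² + 1.276² = 4.35768
κ = 2ρ / |p|² = 2×1.65212 / 4.35768 = 0.75826
θ = 2·atan2(ρ, z) = 2·atan2(1.65212, 1.276) = 1.82630 rad
ℓ = θ/κ = 1.82630/0.75826 = 2.40855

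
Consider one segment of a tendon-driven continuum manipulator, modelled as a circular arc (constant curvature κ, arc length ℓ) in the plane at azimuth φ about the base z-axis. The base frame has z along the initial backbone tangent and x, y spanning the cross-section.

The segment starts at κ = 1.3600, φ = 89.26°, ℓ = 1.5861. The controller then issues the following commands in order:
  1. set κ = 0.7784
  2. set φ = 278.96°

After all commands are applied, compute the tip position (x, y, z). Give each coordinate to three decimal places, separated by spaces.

initial: κ=1.3600, φ=89.26°, ℓ=1.5861
cmd 1: set κ=0.7784 → (κ,φ,ℓ)=(0.7784,89.26°,1.5861) → tip=(0.0111,0.8608,1.2128)
cmd 2: set φ=278.96° → (κ,φ,ℓ)=(0.7784,278.96°,1.5861) → tip=(0.1341,-0.8504,1.2128)

0.134 -0.850 1.213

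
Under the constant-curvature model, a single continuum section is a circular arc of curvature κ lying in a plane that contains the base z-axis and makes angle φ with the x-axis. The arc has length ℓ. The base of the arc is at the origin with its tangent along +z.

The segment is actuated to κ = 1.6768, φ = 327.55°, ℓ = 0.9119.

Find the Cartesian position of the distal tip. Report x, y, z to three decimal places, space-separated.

0.482 -0.307 0.596

θ = κ·ℓ = 1.6768 × 0.9119 = 1.52907 rad
ρ = (1 − cos θ)/κ = (1 − 0.04171)/1.6768 = 0.57150
z = sin θ / κ = 0.99913/1.6768 = 0.59586
x = ρ cos φ = 0.57150 × cos(327.55°) = 0.48227
y = ρ sin φ = 0.57150 × sin(327.55°) = -0.30665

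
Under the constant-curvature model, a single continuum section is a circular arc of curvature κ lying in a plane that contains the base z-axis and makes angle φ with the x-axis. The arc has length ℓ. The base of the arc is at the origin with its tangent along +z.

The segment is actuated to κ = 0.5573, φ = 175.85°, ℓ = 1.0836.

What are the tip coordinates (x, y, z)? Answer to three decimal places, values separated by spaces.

θ = κ·ℓ = 0.5573 × 1.0836 = 0.60389 rad
ρ = (1 − cos θ)/κ = (1 − 0.82313)/0.5573 = 0.31736
z = sin θ / κ = 0.56785/0.5573 = 1.01893
x = ρ cos φ = 0.31736 × cos(175.85°) = -0.31653
y = ρ sin φ = 0.31736 × sin(175.85°) = 0.02297

-0.317 0.023 1.019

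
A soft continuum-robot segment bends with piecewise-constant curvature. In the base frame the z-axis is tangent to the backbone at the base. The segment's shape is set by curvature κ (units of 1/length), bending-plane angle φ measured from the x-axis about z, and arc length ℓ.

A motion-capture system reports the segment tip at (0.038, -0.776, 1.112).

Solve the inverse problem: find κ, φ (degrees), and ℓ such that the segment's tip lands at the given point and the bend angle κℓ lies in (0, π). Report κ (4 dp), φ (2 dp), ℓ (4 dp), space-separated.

ρ = √(x²+y²) = √(0.038² + -0.776²) = 0.77693
φ = atan2(y, x) mod 360° = atan2(-0.776, 0.038) = 272.8035°
|p|² = ρ² + z² = 0.77693² + 1.112² = 1.84016
κ = 2ρ / |p|² = 2×0.77693 / 1.84016 = 0.84441
θ = 2·atan2(ρ, z) = 2·atan2(0.77693, 1.112) = 1.21968 rad
ℓ = θ/κ = 1.21968/0.84441 = 1.44441

0.8444 272.80 1.4444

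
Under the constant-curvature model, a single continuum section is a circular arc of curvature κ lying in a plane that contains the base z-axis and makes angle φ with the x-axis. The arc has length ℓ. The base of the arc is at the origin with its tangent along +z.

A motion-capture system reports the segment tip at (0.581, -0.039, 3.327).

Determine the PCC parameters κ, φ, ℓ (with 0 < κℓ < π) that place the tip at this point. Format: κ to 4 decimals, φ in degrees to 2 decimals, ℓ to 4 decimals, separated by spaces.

0.1021 356.16 3.3945

ρ = √(x²+y²) = √(0.581² + -0.039²) = 0.58231
φ = atan2(y, x) mod 360° = atan2(-0.039, 0.581) = 356.1597°
|p|² = ρ² + z² = 0.58231² + 3.327² = 11.40801
κ = 2ρ / |p|² = 2×0.58231 / 11.40801 = 0.10209
θ = 2·atan2(ρ, z) = 2·atan2(0.58231, 3.327) = 0.34654 rad
ℓ = θ/κ = 0.34654/0.10209 = 3.39453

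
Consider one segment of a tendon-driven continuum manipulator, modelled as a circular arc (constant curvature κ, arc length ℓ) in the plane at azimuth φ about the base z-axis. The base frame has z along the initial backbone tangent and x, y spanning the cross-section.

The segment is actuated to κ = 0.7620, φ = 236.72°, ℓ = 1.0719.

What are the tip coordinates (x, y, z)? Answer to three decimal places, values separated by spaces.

θ = κ·ℓ = 0.7620 × 1.0719 = 0.81679 rad
ρ = (1 − cos θ)/κ = (1 − 0.68457)/0.7620 = 0.41396
z = sin θ / κ = 0.72895/0.7620 = 0.95663
x = ρ cos φ = 0.41396 × cos(236.72°) = -0.22715
y = ρ sin φ = 0.41396 × sin(236.72°) = -0.34607

-0.227 -0.346 0.957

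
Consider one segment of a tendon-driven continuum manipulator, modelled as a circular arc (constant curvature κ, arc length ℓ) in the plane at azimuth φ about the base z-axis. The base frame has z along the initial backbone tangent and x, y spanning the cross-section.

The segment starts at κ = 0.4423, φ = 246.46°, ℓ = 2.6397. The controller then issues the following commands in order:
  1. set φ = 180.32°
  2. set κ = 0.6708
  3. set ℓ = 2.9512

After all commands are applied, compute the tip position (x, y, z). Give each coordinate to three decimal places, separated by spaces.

-2.083 -0.012 1.368

initial: κ=0.4423, φ=246.46°, ℓ=2.6397
cmd 1: set φ=180.32° → (κ,φ,ℓ)=(0.4423,180.32°,2.6397) → tip=(-1.3737,-0.0077,2.0796)
cmd 2: set κ=0.6708 → (κ,φ,ℓ)=(0.6708,180.32°,2.6397) → tip=(-1.7868,-0.0100,1.4611)
cmd 3: set ℓ=2.9512 → (κ,φ,ℓ)=(0.6708,180.32°,2.9512) → tip=(-2.0834,-0.0116,1.3679)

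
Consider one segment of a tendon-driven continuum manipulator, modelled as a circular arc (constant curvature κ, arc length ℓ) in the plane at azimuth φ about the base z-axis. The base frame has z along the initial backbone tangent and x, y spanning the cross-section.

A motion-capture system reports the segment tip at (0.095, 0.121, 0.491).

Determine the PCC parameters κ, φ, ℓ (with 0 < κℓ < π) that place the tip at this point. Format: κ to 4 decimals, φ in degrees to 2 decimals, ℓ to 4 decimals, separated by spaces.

1.1621 51.86 0.5225

ρ = √(x²+y²) = √(0.095² + 0.121²) = 0.15384
φ = atan2(y, x) mod 360° = atan2(0.121, 0.095) = 51.8637°
|p|² = ρ² + z² = 0.15384² + 0.491² = 0.26475
κ = 2ρ / |p|² = 2×0.15384 / 0.26475 = 1.16215
θ = 2·atan2(ρ, z) = 2·atan2(0.15384, 0.491) = 0.60725 rad
ℓ = θ/κ = 0.60725/1.16215 = 0.52253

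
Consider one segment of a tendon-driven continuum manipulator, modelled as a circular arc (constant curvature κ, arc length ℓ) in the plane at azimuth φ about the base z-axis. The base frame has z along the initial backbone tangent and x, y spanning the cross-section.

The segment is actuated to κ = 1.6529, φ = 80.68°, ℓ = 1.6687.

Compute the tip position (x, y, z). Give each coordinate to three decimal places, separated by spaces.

0.189 1.151 0.226

θ = κ·ℓ = 1.6529 × 1.6687 = 2.75819 rad
ρ = (1 − cos θ)/κ = (1 − -0.92740)/1.6529 = 1.16607
z = sin θ / κ = 0.37407/1.6529 = 0.22631
x = ρ cos φ = 1.16607 × cos(80.68°) = 0.18884
y = ρ sin φ = 1.16607 × sin(80.68°) = 1.15068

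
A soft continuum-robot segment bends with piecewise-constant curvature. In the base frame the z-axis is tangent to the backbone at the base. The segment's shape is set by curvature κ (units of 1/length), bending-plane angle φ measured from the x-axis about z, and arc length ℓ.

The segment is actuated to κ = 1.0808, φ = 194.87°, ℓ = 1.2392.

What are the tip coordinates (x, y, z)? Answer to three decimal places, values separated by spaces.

-0.689 -0.183 0.901

θ = κ·ℓ = 1.0808 × 1.2392 = 1.33933 rad
ρ = (1 − cos θ)/κ = (1 − 0.22941)/1.0808 = 0.71298
z = sin θ / κ = 0.97333/1.0808 = 0.90056
x = ρ cos φ = 0.71298 × cos(194.87°) = -0.68911
y = ρ sin φ = 0.71298 × sin(194.87°) = -0.18297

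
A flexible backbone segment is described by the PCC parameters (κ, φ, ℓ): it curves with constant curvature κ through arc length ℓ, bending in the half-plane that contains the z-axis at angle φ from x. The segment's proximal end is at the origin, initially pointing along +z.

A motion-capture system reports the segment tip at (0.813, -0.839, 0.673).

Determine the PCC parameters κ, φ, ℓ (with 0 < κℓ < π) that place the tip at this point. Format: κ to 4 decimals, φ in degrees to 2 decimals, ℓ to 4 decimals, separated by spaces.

1.2854 314.10 1.6309

ρ = √(x²+y²) = √(0.813² + -0.839²) = 1.16829
φ = atan2(y, x) mod 360° = atan2(-0.839, 0.813) = 314.0983°
|p|² = ρ² + z² = 1.16829² + 0.673² = 1.81782
κ = 2ρ / |p|² = 2×1.16829 / 1.81782 = 1.28537
θ = 2·atan2(ρ, z) = 2·atan2(1.16829, 0.673) = 2.09633 rad
ℓ = θ/κ = 2.09633/1.28537 = 1.63092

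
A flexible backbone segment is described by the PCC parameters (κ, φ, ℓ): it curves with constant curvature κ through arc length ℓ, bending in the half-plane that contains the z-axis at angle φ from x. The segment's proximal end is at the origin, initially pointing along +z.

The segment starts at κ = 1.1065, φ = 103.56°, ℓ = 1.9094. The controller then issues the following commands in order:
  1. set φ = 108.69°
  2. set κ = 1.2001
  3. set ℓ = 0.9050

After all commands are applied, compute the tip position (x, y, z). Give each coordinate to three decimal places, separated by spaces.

-0.143 0.422 0.737

initial: κ=1.1065, φ=103.56°, ℓ=1.9094
cmd 1: set φ=108.69° → (κ,φ,ℓ)=(1.1065,108.69°,1.9094) → tip=(-0.4390,1.2977,0.7742)
cmd 2: set κ=1.2001 → (κ,φ,ℓ)=(1.2001,108.69°,1.9094) → tip=(-0.4432,1.3102,0.6261)
cmd 3: set ℓ=0.9050 → (κ,φ,ℓ)=(1.2001,108.69°,0.9050) → tip=(-0.1426,0.4215,0.7373)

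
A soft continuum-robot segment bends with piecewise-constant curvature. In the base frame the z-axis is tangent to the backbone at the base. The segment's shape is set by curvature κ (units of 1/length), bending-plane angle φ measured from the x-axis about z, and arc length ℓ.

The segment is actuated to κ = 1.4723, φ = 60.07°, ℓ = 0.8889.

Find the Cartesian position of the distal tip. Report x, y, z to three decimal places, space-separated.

0.251 0.436 0.656

θ = κ·ℓ = 1.4723 × 0.8889 = 1.30873 rad
ρ = (1 − cos θ)/κ = (1 − 0.25908)/1.4723 = 0.50324
z = sin θ / κ = 0.96586/1.4723 = 0.65602
x = ρ cos φ = 0.50324 × cos(60.07°) = 0.25109
y = ρ sin φ = 0.50324 × sin(60.07°) = 0.43613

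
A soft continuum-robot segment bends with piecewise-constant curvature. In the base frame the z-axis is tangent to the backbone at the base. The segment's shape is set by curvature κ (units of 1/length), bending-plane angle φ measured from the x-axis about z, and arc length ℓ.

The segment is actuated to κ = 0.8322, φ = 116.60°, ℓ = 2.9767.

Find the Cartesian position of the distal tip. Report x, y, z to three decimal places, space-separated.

-0.962 1.920 0.741

θ = κ·ℓ = 0.8322 × 2.9767 = 2.47721 rad
ρ = (1 − cos θ)/κ = (1 − -0.78730)/0.8322 = 2.14768
z = sin θ / κ = 0.61657/0.8322 = 0.74090
x = ρ cos φ = 2.14768 × cos(116.60°) = -0.96164
y = ρ sin φ = 2.14768 × sin(116.60°) = 1.92036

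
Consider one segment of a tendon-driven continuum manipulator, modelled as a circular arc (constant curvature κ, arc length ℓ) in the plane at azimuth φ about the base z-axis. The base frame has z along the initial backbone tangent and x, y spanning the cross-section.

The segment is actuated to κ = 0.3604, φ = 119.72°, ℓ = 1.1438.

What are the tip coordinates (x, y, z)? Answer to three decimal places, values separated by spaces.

-0.115 0.202 1.112

θ = κ·ℓ = 0.3604 × 1.1438 = 0.41223 rad
ρ = (1 − cos θ)/κ = (1 − 0.91623)/0.3604 = 0.23243
z = sin θ / κ = 0.40065/0.3604 = 1.11168
x = ρ cos φ = 0.23243 × cos(119.72°) = -0.11523
y = ρ sin φ = 0.23243 × sin(119.72°) = 0.20186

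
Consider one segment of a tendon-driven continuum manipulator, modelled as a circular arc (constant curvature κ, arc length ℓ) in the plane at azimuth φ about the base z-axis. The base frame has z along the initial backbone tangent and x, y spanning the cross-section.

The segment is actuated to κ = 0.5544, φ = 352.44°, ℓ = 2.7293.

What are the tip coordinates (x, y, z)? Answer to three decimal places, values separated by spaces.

θ = κ·ℓ = 0.5544 × 2.7293 = 1.51312 rad
ρ = (1 − cos θ)/κ = (1 − 0.05764)/0.5544 = 1.69978
z = sin θ / κ = 0.99834/0.5544 = 1.80075
x = ρ cos φ = 1.69978 × cos(352.44°) = 1.68501
y = ρ sin φ = 1.69978 × sin(352.44°) = -0.22363

1.685 -0.224 1.801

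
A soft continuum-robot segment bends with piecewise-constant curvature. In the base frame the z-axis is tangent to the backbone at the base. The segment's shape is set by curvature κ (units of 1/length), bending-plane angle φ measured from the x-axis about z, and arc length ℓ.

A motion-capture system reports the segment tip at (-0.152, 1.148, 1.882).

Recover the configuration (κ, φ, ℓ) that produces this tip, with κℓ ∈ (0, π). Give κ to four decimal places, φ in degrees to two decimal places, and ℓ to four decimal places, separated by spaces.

ρ = √(x²+y²) = √(-0.152² + 1.148²) = 1.15802
φ = atan2(y, x) mod 360° = atan2(1.148, -0.152) = 97.5423°
|p|² = ρ² + z² = 1.15802² + 1.882² = 4.88293
κ = 2ρ / |p|² = 2×1.15802 / 4.88293 = 0.47431
θ = 2·atan2(ρ, z) = 2·atan2(1.15802, 1.882) = 1.10321 rad
ℓ = θ/κ = 1.10321/0.47431 = 2.32590

0.4743 97.54 2.3259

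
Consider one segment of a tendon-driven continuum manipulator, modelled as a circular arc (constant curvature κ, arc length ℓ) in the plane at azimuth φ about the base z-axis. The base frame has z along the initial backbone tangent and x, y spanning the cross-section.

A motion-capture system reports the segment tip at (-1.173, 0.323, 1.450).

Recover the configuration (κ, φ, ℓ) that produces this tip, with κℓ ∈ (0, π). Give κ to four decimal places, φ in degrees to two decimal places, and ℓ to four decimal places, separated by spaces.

ρ = √(x²+y²) = √(-1.173² + 0.323²) = 1.21666
φ = atan2(y, x) mod 360° = atan2(0.323, -1.173) = 164.6045°
|p|² = ρ² + z² = 1.21666² + 1.450² = 3.58276
κ = 2ρ / |p|² = 2×1.21666 / 3.58276 = 0.67917
θ = 2·atan2(ρ, z) = 2·atan2(1.21666, 1.450) = 1.39623 rad
ℓ = θ/κ = 1.39623/0.67917 = 2.05578

0.6792 164.60 2.0558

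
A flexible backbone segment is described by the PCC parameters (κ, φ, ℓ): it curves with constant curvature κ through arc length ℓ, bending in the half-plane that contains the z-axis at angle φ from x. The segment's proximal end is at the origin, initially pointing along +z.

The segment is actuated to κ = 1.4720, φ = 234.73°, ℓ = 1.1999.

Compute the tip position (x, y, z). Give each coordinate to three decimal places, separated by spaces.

θ = κ·ℓ = 1.4720 × 1.1999 = 1.76625 rad
ρ = (1 − cos θ)/κ = (1 − -0.19421)/1.4720 = 0.81129
z = sin θ / κ = 0.98096/1.4720 = 0.66641
x = ρ cos φ = 0.81129 × cos(234.73°) = -0.46846
y = ρ sin φ = 0.81129 × sin(234.73°) = -0.66237

-0.468 -0.662 0.666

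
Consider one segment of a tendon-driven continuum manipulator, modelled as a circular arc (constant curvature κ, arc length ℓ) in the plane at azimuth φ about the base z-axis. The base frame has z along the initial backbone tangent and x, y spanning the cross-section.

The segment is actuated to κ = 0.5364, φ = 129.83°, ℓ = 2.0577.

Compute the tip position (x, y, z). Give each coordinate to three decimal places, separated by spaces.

-0.656 0.787 1.665

θ = κ·ℓ = 0.5364 × 2.0577 = 1.10375 rad
ρ = (1 − cos θ)/κ = (1 − 0.45025)/0.5364 = 1.02489
z = sin θ / κ = 0.89290/0.5364 = 1.66462
x = ρ cos φ = 1.02489 × cos(129.83°) = -0.65645
y = ρ sin φ = 1.02489 × sin(129.83°) = 0.78706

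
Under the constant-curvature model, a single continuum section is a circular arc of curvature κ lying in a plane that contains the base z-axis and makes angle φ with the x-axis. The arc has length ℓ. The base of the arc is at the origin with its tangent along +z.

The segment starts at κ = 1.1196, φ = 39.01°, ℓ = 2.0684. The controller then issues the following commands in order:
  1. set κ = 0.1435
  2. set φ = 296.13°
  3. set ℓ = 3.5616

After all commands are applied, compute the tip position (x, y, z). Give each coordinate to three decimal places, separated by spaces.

0.392 -0.799 3.409

initial: κ=1.1196, φ=39.01°, ℓ=2.0684
cmd 1: set κ=0.1435 → (κ,φ,ℓ)=(0.1435,39.01°,2.0684) → tip=(0.2368,0.1918,2.0382)
cmd 2: set φ=296.13° → (κ,φ,ℓ)=(0.1435,296.13°,2.0684) → tip=(0.1342,-0.2736,2.0382)
cmd 3: set ℓ=3.5616 → (κ,φ,ℓ)=(0.1435,296.13°,3.5616) → tip=(0.3922,-0.7995,3.4086)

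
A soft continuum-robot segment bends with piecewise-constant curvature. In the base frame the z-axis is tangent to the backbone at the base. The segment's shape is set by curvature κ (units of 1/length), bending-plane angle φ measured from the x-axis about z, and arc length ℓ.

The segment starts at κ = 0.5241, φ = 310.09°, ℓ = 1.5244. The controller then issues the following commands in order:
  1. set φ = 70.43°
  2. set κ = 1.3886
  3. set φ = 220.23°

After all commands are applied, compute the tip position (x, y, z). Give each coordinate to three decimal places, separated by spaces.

-0.835 -0.707 0.615

initial: κ=0.5241, φ=310.09°, ℓ=1.5244
cmd 1: set φ=70.43° → (κ,φ,ℓ)=(0.5241,70.43°,1.5244) → tip=(0.1934,0.5439,1.3673)
cmd 2: set κ=1.3886 → (κ,φ,ℓ)=(1.3886,70.43°,1.5244) → tip=(0.3665,1.0309,0.6155)
cmd 3: set φ=220.23° → (κ,φ,ℓ)=(1.3886,220.23°,1.5244) → tip=(-0.8353,-0.7066,0.6155)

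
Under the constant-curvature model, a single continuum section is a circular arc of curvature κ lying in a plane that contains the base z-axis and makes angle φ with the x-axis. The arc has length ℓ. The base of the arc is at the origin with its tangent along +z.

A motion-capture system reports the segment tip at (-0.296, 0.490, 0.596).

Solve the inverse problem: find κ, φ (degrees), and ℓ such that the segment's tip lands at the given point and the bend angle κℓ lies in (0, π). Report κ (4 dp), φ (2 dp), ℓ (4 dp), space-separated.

1.6765 121.14 0.9129

ρ = √(x²+y²) = √(-0.296² + 0.490²) = 0.57246
φ = atan2(y, x) mod 360° = atan2(0.490, -0.296) = 121.1354°
|p|² = ρ² + z² = 0.57246² + 0.596² = 0.68293
κ = 2ρ / |p|² = 2×0.57246 / 0.68293 = 1.67649
θ = 2·atan2(ρ, z) = 2·atan2(0.57246, 0.596) = 1.53052 rad
ℓ = θ/κ = 1.53052/1.67649 = 0.91293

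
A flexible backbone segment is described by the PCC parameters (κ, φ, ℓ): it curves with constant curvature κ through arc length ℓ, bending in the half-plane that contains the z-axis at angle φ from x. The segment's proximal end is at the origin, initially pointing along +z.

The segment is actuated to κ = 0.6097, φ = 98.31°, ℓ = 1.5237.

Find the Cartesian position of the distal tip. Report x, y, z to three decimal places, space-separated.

θ = κ·ℓ = 0.6097 × 1.5237 = 0.92900 rad
ρ = (1 − cos θ)/κ = (1 − 0.59864)/0.6097 = 0.65830
z = sin θ / κ = 0.80102/0.6097 = 1.31380
x = ρ cos φ = 0.65830 × cos(98.31°) = -0.09514
y = ρ sin φ = 0.65830 × sin(98.31°) = 0.65139

-0.095 0.651 1.314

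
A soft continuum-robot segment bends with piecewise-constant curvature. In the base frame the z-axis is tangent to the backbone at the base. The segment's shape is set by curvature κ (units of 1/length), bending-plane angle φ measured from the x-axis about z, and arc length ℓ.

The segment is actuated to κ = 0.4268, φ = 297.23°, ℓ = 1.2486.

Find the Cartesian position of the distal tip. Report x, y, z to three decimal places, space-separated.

0.149 -0.289 1.190

θ = κ·ℓ = 0.4268 × 1.2486 = 0.53290 rad
ρ = (1 − cos θ)/κ = (1 − 0.86134)/0.4268 = 0.32489
z = sin θ / κ = 0.50804/0.4268 = 1.19034
x = ρ cos φ = 0.32489 × cos(297.23°) = 0.14866
y = ρ sin φ = 0.32489 × sin(297.23°) = -0.28889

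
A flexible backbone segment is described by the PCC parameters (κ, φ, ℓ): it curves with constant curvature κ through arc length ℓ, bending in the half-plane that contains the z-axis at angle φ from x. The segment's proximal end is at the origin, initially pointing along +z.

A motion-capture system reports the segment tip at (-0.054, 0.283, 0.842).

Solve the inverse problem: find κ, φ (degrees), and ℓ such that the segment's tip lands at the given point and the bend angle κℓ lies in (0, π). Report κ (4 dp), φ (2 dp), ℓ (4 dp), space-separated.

0.7276 100.80 0.9063

ρ = √(x²+y²) = √(-0.054² + 0.283²) = 0.28811
φ = atan2(y, x) mod 360° = atan2(0.283, -0.054) = 100.8029°
|p|² = ρ² + z² = 0.28811² + 0.842² = 0.79197
κ = 2ρ / |p|² = 2×0.28811 / 0.79197 = 0.72757
θ = 2·atan2(ρ, z) = 2·atan2(0.28811, 0.842) = 0.65936 rad
ℓ = θ/κ = 0.65936/0.72757 = 0.90625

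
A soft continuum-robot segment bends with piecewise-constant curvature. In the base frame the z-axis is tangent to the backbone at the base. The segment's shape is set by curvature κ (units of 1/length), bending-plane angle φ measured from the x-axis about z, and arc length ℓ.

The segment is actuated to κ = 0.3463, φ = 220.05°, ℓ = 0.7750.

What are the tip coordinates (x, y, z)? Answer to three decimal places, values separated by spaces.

-0.079 -0.067 0.766

θ = κ·ℓ = 0.3463 × 0.7750 = 0.26838 rad
ρ = (1 − cos θ)/κ = (1 − 0.96420)/0.3463 = 0.10338
z = sin θ / κ = 0.26517/0.3463 = 0.76573
x = ρ cos φ = 0.10338 × cos(220.05°) = -0.07913
y = ρ sin φ = 0.10338 × sin(220.05°) = -0.06652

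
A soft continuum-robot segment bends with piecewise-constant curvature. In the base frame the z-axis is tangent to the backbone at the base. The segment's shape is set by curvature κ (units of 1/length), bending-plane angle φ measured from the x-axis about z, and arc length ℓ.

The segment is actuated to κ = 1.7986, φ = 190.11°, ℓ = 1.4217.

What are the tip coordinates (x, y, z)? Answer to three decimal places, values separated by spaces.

-1.004 -0.179 0.307

θ = κ·ℓ = 1.7986 × 1.4217 = 2.55707 rad
ρ = (1 − cos θ)/κ = (1 − -0.83398)/1.7986 = 1.01967
z = sin θ / κ = 0.55180/1.7986 = 0.30680
x = ρ cos φ = 1.01967 × cos(190.11°) = -1.00384
y = ρ sin φ = 1.01967 × sin(190.11°) = -0.17899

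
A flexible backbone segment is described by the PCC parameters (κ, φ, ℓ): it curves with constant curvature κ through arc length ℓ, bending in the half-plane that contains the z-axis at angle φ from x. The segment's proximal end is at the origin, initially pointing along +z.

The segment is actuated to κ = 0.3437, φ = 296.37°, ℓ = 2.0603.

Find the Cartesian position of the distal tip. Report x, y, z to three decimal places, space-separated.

0.311 -0.627 1.892

θ = κ·ℓ = 0.3437 × 2.0603 = 0.70813 rad
ρ = (1 − cos θ)/κ = (1 − 0.75958)/0.3437 = 0.69950
z = sin θ / κ = 0.65041/0.3437 = 1.89238
x = ρ cos φ = 0.69950 × cos(296.37°) = 0.31069
y = ρ sin φ = 0.69950 × sin(296.37°) = -0.62671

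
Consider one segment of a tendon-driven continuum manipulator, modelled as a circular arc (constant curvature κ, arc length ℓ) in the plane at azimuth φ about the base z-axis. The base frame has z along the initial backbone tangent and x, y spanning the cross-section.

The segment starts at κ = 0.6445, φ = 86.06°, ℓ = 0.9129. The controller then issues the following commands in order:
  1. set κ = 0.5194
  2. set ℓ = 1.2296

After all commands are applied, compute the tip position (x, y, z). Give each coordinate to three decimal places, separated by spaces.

initial: κ=0.6445, φ=86.06°, ℓ=0.9129
cmd 1: set κ=0.5194 → (κ,φ,ℓ)=(0.5194,86.06°,0.9129) → tip=(0.0146,0.2119,0.8791)
cmd 2: set ℓ=1.2296 → (κ,φ,ℓ)=(0.5194,86.06°,1.2296) → tip=(0.0261,0.3786,1.1477)

0.026 0.379 1.148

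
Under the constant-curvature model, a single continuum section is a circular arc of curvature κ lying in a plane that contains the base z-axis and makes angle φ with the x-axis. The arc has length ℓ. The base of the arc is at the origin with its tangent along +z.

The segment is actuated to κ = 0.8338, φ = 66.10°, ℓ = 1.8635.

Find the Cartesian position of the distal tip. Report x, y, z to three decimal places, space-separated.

θ = κ·ℓ = 0.8338 × 1.8635 = 1.55379 rad
ρ = (1 − cos θ)/κ = (1 − 0.01701)/0.8338 = 1.17893
z = sin θ / κ = 0.99986/0.8338 = 1.19915
x = ρ cos φ = 1.17893 × cos(66.10°) = 0.47763
y = ρ sin φ = 1.17893 × sin(66.10°) = 1.07784

0.478 1.078 1.199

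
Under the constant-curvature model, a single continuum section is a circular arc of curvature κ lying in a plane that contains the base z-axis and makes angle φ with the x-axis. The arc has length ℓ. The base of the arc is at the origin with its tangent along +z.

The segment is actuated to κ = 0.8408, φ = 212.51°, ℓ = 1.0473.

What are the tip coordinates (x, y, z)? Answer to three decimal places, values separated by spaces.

-0.364 -0.232 0.917

θ = κ·ℓ = 0.8408 × 1.0473 = 0.88057 rad
ρ = (1 − cos θ)/κ = (1 − 0.63671)/0.8408 = 0.43207
z = sin θ / κ = 0.77110/0.8408 = 0.91710
x = ρ cos φ = 0.43207 × cos(212.51°) = -0.36437
y = ρ sin φ = 0.43207 × sin(212.51°) = -0.23222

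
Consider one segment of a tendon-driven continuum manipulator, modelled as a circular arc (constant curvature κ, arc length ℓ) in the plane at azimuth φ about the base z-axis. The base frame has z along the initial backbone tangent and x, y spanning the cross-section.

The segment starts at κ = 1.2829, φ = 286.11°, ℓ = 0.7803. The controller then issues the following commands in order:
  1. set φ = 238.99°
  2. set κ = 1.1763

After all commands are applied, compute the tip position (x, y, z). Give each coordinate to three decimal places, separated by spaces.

-0.172 -0.286 0.675

initial: κ=1.2829, φ=286.11°, ℓ=0.7803
cmd 1: set φ=238.99° → (κ,φ,ℓ)=(1.2829,238.99°,0.7803) → tip=(-0.1850,-0.3077,0.6564)
cmd 2: set κ=1.1763 → (κ,φ,ℓ)=(1.1763,238.99°,0.7803) → tip=(-0.1719,-0.2860,0.6753)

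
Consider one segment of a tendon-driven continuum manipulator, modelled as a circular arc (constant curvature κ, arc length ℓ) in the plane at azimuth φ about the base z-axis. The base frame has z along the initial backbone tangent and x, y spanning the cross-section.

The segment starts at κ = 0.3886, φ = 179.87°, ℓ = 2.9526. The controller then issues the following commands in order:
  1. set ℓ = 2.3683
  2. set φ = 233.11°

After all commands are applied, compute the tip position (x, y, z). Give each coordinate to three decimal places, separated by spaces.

initial: κ=0.3886, φ=179.87°, ℓ=2.9526
cmd 1: set ℓ=2.3683 → (κ,φ,ℓ)=(0.3886,179.87°,2.3683) → tip=(-1.0150,0.0023,2.0479)
cmd 2: set φ=233.11° → (κ,φ,ℓ)=(0.3886,233.11°,2.3683) → tip=(-0.6093,-0.8118,2.0479)

-0.609 -0.812 2.048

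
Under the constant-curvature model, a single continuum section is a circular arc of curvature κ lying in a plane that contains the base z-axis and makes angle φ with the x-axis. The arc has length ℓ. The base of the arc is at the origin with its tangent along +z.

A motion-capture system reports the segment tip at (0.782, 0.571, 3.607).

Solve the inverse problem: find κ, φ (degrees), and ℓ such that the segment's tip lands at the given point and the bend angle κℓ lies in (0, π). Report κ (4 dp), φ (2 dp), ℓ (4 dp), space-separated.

ρ = √(x²+y²) = √(0.782² + 0.571²) = 0.96828
φ = atan2(y, x) mod 360° = atan2(0.571, 0.782) = 36.1361°
|p|² = ρ² + z² = 0.96828² + 3.607² = 13.94801
κ = 2ρ / |p|² = 2×0.96828 / 13.94801 = 0.13884
θ = 2·atan2(ρ, z) = 2·atan2(0.96828, 3.607) = 0.52452 rad
ℓ = θ/κ = 0.52452/0.13884 = 3.77786

0.1388 36.14 3.7779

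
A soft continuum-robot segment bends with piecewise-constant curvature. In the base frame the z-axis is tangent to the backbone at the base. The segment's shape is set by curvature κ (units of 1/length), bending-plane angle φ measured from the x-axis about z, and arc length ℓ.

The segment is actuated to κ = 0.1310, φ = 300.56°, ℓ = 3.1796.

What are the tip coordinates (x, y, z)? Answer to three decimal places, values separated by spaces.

θ = κ·ℓ = 0.1310 × 3.1796 = 0.41653 rad
ρ = (1 − cos θ)/κ = (1 − 0.91450)/0.1310 = 0.65268
z = sin θ / κ = 0.40459/0.1310 = 3.08845
x = ρ cos φ = 0.65268 × cos(300.56°) = 0.33185
y = ρ sin φ = 0.65268 × sin(300.56°) = -0.56202

0.332 -0.562 3.088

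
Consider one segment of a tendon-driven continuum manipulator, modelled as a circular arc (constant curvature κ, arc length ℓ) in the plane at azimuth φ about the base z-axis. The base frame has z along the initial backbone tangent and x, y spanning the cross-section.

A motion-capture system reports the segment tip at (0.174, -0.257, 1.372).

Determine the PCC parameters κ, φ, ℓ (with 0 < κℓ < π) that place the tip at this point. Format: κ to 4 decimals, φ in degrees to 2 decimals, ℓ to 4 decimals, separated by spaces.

0.3137 304.10 1.4183

ρ = √(x²+y²) = √(0.174² + -0.257²) = 0.31036
φ = atan2(y, x) mod 360° = atan2(-0.257, 0.174) = 304.0997°
|p|² = ρ² + z² = 0.31036² + 1.372² = 1.97871
κ = 2ρ / |p|² = 2×0.31036 / 1.97871 = 0.31370
θ = 2·atan2(ρ, z) = 2·atan2(0.31036, 1.372) = 0.44494 rad
ℓ = θ/κ = 0.44494/0.31370 = 1.41834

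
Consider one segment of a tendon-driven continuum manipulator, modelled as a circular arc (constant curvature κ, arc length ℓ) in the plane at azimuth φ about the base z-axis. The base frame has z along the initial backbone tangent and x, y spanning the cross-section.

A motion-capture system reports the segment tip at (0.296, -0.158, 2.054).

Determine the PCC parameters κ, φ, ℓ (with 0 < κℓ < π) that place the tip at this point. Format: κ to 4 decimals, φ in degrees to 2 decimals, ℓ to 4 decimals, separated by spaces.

ρ = √(x²+y²) = √(0.296² + -0.158²) = 0.33553
φ = atan2(y, x) mod 360° = atan2(-0.158, 0.296) = 331.9074°
|p|² = ρ² + z² = 0.33553² + 2.054² = 4.33150
κ = 2ρ / |p|² = 2×0.33553 / 4.33150 = 0.15493
θ = 2·atan2(ρ, z) = 2·atan2(0.33553, 2.054) = 0.32385 rad
ℓ = θ/κ = 0.32385/0.15493 = 2.09035

0.1549 331.91 2.0903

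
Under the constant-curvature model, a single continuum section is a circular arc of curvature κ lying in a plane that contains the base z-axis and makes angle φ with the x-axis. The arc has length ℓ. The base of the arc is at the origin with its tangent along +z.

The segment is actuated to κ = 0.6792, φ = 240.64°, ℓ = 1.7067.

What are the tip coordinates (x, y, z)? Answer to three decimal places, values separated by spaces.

θ = κ·ℓ = 0.6792 × 1.7067 = 1.15919 rad
ρ = (1 − cos θ)/κ = (1 − 0.40008)/0.6792 = 0.88327
z = sin θ / κ = 0.91648/0.6792 = 1.34935
x = ρ cos φ = 0.88327 × cos(240.64°) = -0.43306
y = ρ sin φ = 0.88327 × sin(240.64°) = -0.76982

-0.433 -0.770 1.349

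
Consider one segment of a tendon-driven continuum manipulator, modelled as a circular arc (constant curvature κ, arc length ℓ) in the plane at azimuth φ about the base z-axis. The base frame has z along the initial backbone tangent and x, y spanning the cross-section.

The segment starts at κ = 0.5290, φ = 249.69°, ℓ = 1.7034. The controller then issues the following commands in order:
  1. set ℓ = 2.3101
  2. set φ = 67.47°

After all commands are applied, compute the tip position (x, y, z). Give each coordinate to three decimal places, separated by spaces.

initial: κ=0.5290, φ=249.69°, ℓ=1.7034
cmd 1: set ℓ=2.3101 → (κ,φ,ℓ)=(0.5290,249.69°,2.3101) → tip=(-0.4319,-1.1670,1.7766)
cmd 2: set φ=67.47° → (κ,φ,ℓ)=(0.5290,67.47°,2.3101) → tip=(0.4768,1.1494,1.7766)

0.477 1.149 1.777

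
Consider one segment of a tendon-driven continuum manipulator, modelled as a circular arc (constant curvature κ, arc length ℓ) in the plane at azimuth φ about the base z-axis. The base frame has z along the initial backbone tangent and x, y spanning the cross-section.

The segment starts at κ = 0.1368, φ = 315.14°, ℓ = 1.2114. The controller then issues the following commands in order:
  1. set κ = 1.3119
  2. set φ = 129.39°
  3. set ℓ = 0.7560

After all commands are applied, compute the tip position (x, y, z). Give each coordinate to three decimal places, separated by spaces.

initial: κ=0.1368, φ=315.14°, ℓ=1.2114
cmd 1: set κ=1.3119 → (κ,φ,ℓ)=(1.3119,315.14°,1.2114) → tip=(0.5503,-0.5476,0.7621)
cmd 2: set φ=129.39° → (κ,φ,ℓ)=(1.3119,129.39°,1.2114) → tip=(-0.4926,0.6000,0.7621)
cmd 3: set ℓ=0.7560 → (κ,φ,ℓ)=(1.3119,129.39°,0.7560) → tip=(-0.2190,0.2668,0.6380)

-0.219 0.267 0.638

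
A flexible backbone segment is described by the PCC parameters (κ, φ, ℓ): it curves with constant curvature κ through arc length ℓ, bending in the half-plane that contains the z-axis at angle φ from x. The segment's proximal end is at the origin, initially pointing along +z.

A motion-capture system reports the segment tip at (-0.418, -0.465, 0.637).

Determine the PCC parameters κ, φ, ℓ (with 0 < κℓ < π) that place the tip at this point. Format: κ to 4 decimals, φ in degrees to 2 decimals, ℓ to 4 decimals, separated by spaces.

1.5696 228.05 0.9889

ρ = √(x²+y²) = √(-0.418² + -0.465²) = 0.62526
φ = atan2(y, x) mod 360° = atan2(-0.465, -0.418) = 228.0468°
|p|² = ρ² + z² = 0.62526² + 0.637² = 0.79672
κ = 2ρ / |p|² = 2×0.62526 / 0.79672 = 1.56959
θ = 2·atan2(ρ, z) = 2·atan2(0.62526, 0.637) = 1.55219 rad
ℓ = θ/κ = 1.55219/1.56959 = 0.98892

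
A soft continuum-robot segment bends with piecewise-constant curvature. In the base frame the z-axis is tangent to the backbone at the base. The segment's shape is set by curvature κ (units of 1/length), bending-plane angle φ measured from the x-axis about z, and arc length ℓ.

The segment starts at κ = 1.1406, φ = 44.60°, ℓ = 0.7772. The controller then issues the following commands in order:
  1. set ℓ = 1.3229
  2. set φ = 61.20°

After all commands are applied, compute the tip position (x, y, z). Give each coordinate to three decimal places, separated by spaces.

0.396 0.721 0.875

initial: κ=1.1406, φ=44.60°, ℓ=0.7772
cmd 1: set ℓ=1.3229 → (κ,φ,ℓ)=(1.1406,44.60°,1.3229) → tip=(0.5856,0.5775,0.8751)
cmd 2: set φ=61.20° → (κ,φ,ℓ)=(1.1406,61.20°,1.3229) → tip=(0.3962,0.7208,0.8751)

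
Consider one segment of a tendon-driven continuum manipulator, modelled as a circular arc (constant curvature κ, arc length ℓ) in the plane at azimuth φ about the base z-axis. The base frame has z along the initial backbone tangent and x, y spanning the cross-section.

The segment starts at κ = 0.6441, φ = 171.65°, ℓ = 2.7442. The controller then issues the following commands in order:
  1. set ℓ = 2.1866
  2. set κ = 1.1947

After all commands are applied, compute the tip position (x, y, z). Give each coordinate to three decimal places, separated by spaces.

-1.543 0.226 0.423

initial: κ=0.6441, φ=171.65°, ℓ=2.7442
cmd 1: set ℓ=2.1866 → (κ,φ,ℓ)=(0.6441,171.65°,2.1866) → tip=(-1.2877,0.1890,1.5321)
cmd 2: set κ=1.1947 → (κ,φ,ℓ)=(1.1947,171.65°,2.1866) → tip=(-1.5430,0.2265,0.4226)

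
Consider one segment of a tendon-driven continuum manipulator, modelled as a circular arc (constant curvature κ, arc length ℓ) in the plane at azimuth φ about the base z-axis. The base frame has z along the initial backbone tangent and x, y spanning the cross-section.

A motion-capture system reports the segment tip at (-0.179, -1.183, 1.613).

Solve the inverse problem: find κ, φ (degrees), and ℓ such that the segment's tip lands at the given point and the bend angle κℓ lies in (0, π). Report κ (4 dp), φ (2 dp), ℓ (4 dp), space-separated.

0.5933 261.40 2.1514

ρ = √(x²+y²) = √(-0.179² + -1.183²) = 1.19647
φ = atan2(y, x) mod 360° = atan2(-1.183, -0.179) = 261.3958°
|p|² = ρ² + z² = 1.19647² + 1.613² = 4.03330
κ = 2ρ / |p|² = 2×1.19647 / 4.03330 = 0.59329
θ = 2·atan2(ρ, z) = 2·atan2(1.19647, 1.613) = 1.27642 rad
ℓ = θ/κ = 1.27642/0.59329 = 2.15141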